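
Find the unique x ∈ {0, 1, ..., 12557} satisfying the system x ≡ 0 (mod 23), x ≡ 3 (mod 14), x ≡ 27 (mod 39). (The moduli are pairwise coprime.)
x ≡ 12351 (mod 12558); the representative in [0, 12558) is 12351

The moduli 23, 14, 39 are pairwise coprime, so by the CRT there is a unique solution mod 23·14·39 = 12558.
Solve by successive substitution. Start with x ≡ 0 (mod 23).
  Combine with x ≡ 3 (mod 14): write x = 23·t and require 23·t ≡ 3 (mod 14). Since 23^(−1) ≡ 11 (mod 14) (23 ≡ 9 (mod 14)), t ≡ 11·3 ≡ 5 (mod 14). So x ≡ 23·5 = 115 (mod 322).
  Combine with x ≡ 27 (mod 39): write x = 115 + 322·t and require 115 + 322·t ≡ 27 (mod 39), i.e. 322·t ≡ 27 − 115 ≡ 29 (mod 39). Since 322^(−1) ≡ 4 (mod 39) (322 ≡ 10 (mod 39)), t ≡ 4·29 ≡ 38 (mod 39). So x ≡ 115 + 322·38 = 12351 (mod 12558).
Unique solution in [0, 12558): x = 12351.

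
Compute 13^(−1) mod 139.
Apply the extended Euclidean algorithm to (139, 13), tracking rows (r, s, t) with s·139 + t·13 = r. Each division r_prev = q·r_cur + r_new produces the new row as (previous row) − q·(current row):
  row A: (139, 1, 0)   [1·139 + 0·13 = 139]
  row B: (13, 0, 1)   [0·139 + 1·13 = 13]
  139 = 10·13 + 9   → row C = row A − 10·row B = (9, 1, −10)   [check: 1·139 − 10·13 = 9]
  13 = 1·9 + 4   → row D = row B − 1·row C = (4, −1, 11)   [check: −1·139 + 11·13 = 4]
  9 = 2·4 + 1   → row E = row C − 2·row D = (1, 3, −32)   [check: 3·139 − 32·13 = 1]
  4 = 4·1 + 0   → remainder 0, stop. gcd = 1 (last nonzero row E).
The gcd is 1, so 13 is invertible mod 139. The last nonzero row gives 3·139 − 32·13 = 1, so t = −32. So 13^(−1) ≡ −32 ≡ 107 (mod 139). Verify: 13 · 107 = 1391 ≡ 1 (mod 139). ✓

Final answer: 13^(−1) ≡ 107 (mod 139)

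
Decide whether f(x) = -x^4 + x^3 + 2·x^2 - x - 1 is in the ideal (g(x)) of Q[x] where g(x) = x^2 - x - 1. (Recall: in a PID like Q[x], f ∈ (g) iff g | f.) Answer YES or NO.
In Q[x] the ideal (g) consists of all multiples of g, so f ∈ (g) iff g | f, i.e. iff the remainder of f on division by g is 0. Divide f by g (g is monic, so eliminate the leading term of the running remainder at each step):
  leading term -x^4: subtract (-x^2)·g(x) = -x^4 + x^3 + x^2, leaving x^2 - x - 1
  leading term x^2: subtract (1)·g(x) = x^2 - x - 1, leaving 0
The remainder is 0, so f(x) = g(x) · h(x) with h(x) = 1 - x^2. Hence g | f, i.e. f ∈ (g).

Final answer: YES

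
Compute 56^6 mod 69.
52

Use repeated squaring. Binary(6) = 110. Walk through the bits of the exponent 6 left-to-right: at each bit after the leading one, square the running value, then multiply by 56 if the bit is 1 (always reducing mod 69):
  bit 1 = 1 (leading): start with 56.
  bit 2 = 1: square 56^2 = 3136 ≡ 31; bit is 1, so multiply 31·56 = 1736 ≡ 11 (mod 69).
  bit 3 = 0: square 11^2 = 121 ≡ 52 (mod 69).
Final value: 56^6 ≡ 52 (mod 69).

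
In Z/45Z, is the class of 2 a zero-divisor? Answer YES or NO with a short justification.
NO

gcd(2, 45) = 1, so 2 is a unit in Z/45Z (it has a multiplicative inverse). A unit cannot be a zero-divisor: if 2·b ≡ 0 then multiplying both sides by 2^(−1) gives b ≡ 0. So 2 is not a zero-divisor.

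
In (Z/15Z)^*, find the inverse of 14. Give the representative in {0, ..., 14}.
14^(−1) ≡ 14 (mod 15)

Apply the extended Euclidean algorithm to (15, 14), tracking rows (r, s, t) with s·15 + t·14 = r. Each division r_prev = q·r_cur + r_new produces the new row as (previous row) − q·(current row):
  row A: (15, 1, 0)   [1·15 + 0·14 = 15]
  row B: (14, 0, 1)   [0·15 + 1·14 = 14]
  15 = 1·14 + 1   → row C = row A − 1·row B = (1, 1, −1)   [check: 1·15 − 1·14 = 1]
  14 = 14·1 + 0   → remainder 0, stop. gcd = 1 (last nonzero row C).
The gcd is 1, so 14 is invertible mod 15. The last nonzero row gives 1·15 − 1·14 = 1, so t = −1. So 14^(−1) ≡ −1 ≡ 14 (mod 15). Verify: 14 · 14 = 196 ≡ 1 (mod 15). ✓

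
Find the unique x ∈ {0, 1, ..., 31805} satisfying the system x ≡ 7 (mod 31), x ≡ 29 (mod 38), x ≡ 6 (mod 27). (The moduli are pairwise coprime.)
x ≡ 8997 (mod 31806); the representative in [0, 31806) is 8997

The moduli 31, 38, 27 are pairwise coprime, so by the CRT there is a unique solution mod 31·38·27 = 31806.
Solve by successive substitution. Start with x ≡ 7 (mod 31).
  Combine with x ≡ 29 (mod 38): write x = 7 + 31·t and require 7 + 31·t ≡ 29 (mod 38), i.e. 31·t ≡ 29 − 7 ≡ 22 (mod 38). Since 31^(−1) ≡ 27 (mod 38), t ≡ 27·22 ≡ 24 (mod 38). So x ≡ 7 + 31·24 = 751 (mod 1178).
  Combine with x ≡ 6 (mod 27): write x = 751 + 1178·t and require 751 + 1178·t ≡ 6 (mod 27), i.e. 1178·t ≡ 6 − 751 ≡ 11 (mod 27). Since 1178^(−1) ≡ 8 (mod 27) (1178 ≡ 17 (mod 27)), t ≡ 8·11 ≡ 7 (mod 27). So x ≡ 751 + 1178·7 = 8997 (mod 31806).
Unique solution in [0, 31806): x = 8997.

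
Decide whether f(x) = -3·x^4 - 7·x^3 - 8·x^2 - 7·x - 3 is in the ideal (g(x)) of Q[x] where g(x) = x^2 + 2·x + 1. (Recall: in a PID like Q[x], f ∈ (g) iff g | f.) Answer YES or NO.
YES

In Q[x] the ideal (g) consists of all multiples of g, so f ∈ (g) iff g | f, i.e. iff the remainder of f on division by g is 0. Divide f by g (g is monic, so eliminate the leading term of the running remainder at each step):
  leading term -3·x^4: subtract (-3·x^2)·g(x) = -3·x^4 - 6·x^3 - 3·x^2, leaving -x^3 - 5·x^2 - 7·x - 3
  leading term -x^3: subtract (-x)·g(x) = -x^3 - 2·x^2 - x, leaving -3·x^2 - 6·x - 3
  leading term -3·x^2: subtract (-3)·g(x) = -3·x^2 - 6·x - 3, leaving 0
The remainder is 0, so f(x) = g(x) · h(x) with h(x) = -3·x^2 - x - 3. Hence g | f, i.e. f ∈ (g).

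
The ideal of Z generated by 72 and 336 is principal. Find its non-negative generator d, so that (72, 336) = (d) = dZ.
(72, 336) = (24); d = 24

In the PID Z, (a, b) is generated by gcd(a, b). Compute gcd(336, 72) with the extended Euclidean algorithm, tracking rows (r, s, t) with s·336 + t·72 = r:
  row A: (336, 1, 0)   [1·336 + 0·72 = 336]
  row B: (72, 0, 1)   [0·336 + 1·72 = 72]
  336 = 4·72 + 48   → row C = row A − 4·row B = (48, 1, −4)   [check: 1·336 − 4·72 = 48]
  72 = 1·48 + 24   → row D = row B − 1·row C = (24, −1, 5)   [check: −1·336 + 5·72 = 24]
  48 = 2·24 + 0   → remainder 0, stop. gcd = 24 (last nonzero row D).
So gcd(72, 336) = 24, with Bézout identity −1·336 + 5·72 = 24. Containment (⊇): the Bézout identity exhibits 24 as an element of (72, 336), giving (24) ⊆ (72, 336). Containment (⊆): since 24 | 72 and 24 | 336 (72 = 24·3, 336 = 24·14), every Z-linear combination of 72 and 336 is divisible by 24, so (72, 336) ⊆ (24). Therefore (72, 336) = (24), d = 24.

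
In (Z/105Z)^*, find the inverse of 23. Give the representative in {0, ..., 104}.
23^(−1) ≡ 32 (mod 105)

Apply the extended Euclidean algorithm to (105, 23), tracking rows (r, s, t) with s·105 + t·23 = r. Each division r_prev = q·r_cur + r_new produces the new row as (previous row) − q·(current row):
  row A: (105, 1, 0)   [1·105 + 0·23 = 105]
  row B: (23, 0, 1)   [0·105 + 1·23 = 23]
  105 = 4·23 + 13   → row C = row A − 4·row B = (13, 1, −4)   [check: 1·105 − 4·23 = 13]
  23 = 1·13 + 10   → row D = row B − 1·row C = (10, −1, 5)   [check: −1·105 + 5·23 = 10]
  13 = 1·10 + 3   → row E = row C − 1·row D = (3, 2, −9)   [check: 2·105 − 9·23 = 3]
  10 = 3·3 + 1   → row F = row D − 3·row E = (1, −7, 32)   [check: −7·105 + 32·23 = 1]
  3 = 3·1 + 0   → remainder 0, stop. gcd = 1 (last nonzero row F).
The gcd is 1, so 23 is invertible mod 105. The last nonzero row gives −7·105 + 32·23 = 1, so t = 32. So 23^(−1) ≡ 32 (mod 105). Verify: 23 · 32 = 736 ≡ 1 (mod 105). ✓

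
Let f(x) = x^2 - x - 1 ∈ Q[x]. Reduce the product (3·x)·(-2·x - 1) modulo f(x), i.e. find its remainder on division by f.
First multiply in Q[x] without reducing: a · b = -6·x^2 - 3·x. Now divide by f(x) = x^2 - x - 1, eliminating the leading term at each step:
  leading term -6·x^2: subtract (-6)·f(x) = -6·x^2 + 6·x + 6, leaving -9·x - 6
The degree is now < 2, so this is the remainder. Hence a · b ≡ -9·x - 6 in Q[x]/(f).

Final answer: a · b ≡ -9·x - 6 (mod f(x))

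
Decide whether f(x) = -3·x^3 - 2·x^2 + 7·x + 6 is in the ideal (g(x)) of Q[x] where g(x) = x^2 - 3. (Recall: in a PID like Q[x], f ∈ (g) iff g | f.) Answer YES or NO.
NO

In Q[x] the ideal (g) consists of all multiples of g, so f ∈ (g) iff g | f, i.e. iff the remainder of f on division by g is 0. Divide f by g (g is monic, so eliminate the leading term of the running remainder at each step):
  leading term -3·x^3: subtract (-3·x)·g(x) = -3·x^3 + 9·x, leaving -2·x^2 - 2·x + 6
  leading term -2·x^2: subtract (-2)·g(x) = 6 - 2·x^2, leaving -2·x
The remainder r(x) = -2·x ≠ 0 (and deg r < deg g), so g ∤ f, i.e. f ∉ (g).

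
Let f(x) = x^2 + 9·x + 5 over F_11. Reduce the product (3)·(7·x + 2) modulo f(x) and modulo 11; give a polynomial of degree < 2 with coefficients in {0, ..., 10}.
a · b ≡ 10·x + 6 (mod f(x))

Multiply as integer polynomials: a · b = 21·x + 6. Reducing coefficients mod 11: a · b ≡ 10·x + 6. This already has degree < 2, so no reduction by f is needed. Hence a · b ≡ 10·x + 6 in F_11[x]/(f).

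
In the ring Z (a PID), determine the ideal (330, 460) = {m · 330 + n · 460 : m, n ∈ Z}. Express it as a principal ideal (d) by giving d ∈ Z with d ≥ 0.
In the PID Z, (a, b) is generated by gcd(a, b). Compute gcd(460, 330) with the extended Euclidean algorithm, tracking rows (r, s, t) with s·460 + t·330 = r:
  row A: (460, 1, 0)   [1·460 + 0·330 = 460]
  row B: (330, 0, 1)   [0·460 + 1·330 = 330]
  460 = 1·330 + 130   → row C = row A − 1·row B = (130, 1, −1)   [check: 1·460 − 1·330 = 130]
  330 = 2·130 + 70   → row D = row B − 2·row C = (70, −2, 3)   [check: −2·460 + 3·330 = 70]
  130 = 1·70 + 60   → row E = row C − 1·row D = (60, 3, −4)   [check: 3·460 − 4·330 = 60]
  70 = 1·60 + 10   → row F = row D − 1·row E = (10, −5, 7)   [check: −5·460 + 7·330 = 10]
  60 = 6·10 + 0   → remainder 0, stop. gcd = 10 (last nonzero row F).
So gcd(330, 460) = 10, with Bézout identity −5·460 + 7·330 = 10. Containment (⊇): the Bézout identity exhibits 10 as an element of (330, 460), giving (10) ⊆ (330, 460). Containment (⊆): since 10 | 330 and 10 | 460 (330 = 10·33, 460 = 10·46), every Z-linear combination of 330 and 460 is divisible by 10, so (330, 460) ⊆ (10). Therefore (330, 460) = (10), d = 10.

Final answer: (330, 460) = (10); d = 10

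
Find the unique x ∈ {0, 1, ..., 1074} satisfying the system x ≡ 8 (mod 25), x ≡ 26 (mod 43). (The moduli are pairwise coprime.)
The moduli 25, 43 are pairwise coprime, so by the CRT there is a unique solution mod 25·43 = 1075.
Solve by successive substitution. Start with x ≡ 8 (mod 25).
  Combine with x ≡ 26 (mod 43): write x = 8 + 25·t and require 8 + 25·t ≡ 26 (mod 43), i.e. 25·t ≡ 26 − 8 ≡ 18 (mod 43). Since 25^(−1) ≡ 31 (mod 43), t ≡ 31·18 ≡ 42 (mod 43). So x ≡ 8 + 25·42 = 1058 (mod 1075).
Unique solution in [0, 1075): x = 1058.

Final answer: x ≡ 1058 (mod 1075); the representative in [0, 1075) is 1058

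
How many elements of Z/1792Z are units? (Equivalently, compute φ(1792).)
An element a ∈ Z/1792Z is a unit iff gcd(a, 1792) = 1, so the number of units is φ(1792). φ is multiplicative, with φ(p^e) = p^e − p^(e−1). Factorise 1792 = 2^8 · 7. Then
  φ(1792) = (2^8 − 2^7) · (7 − 1) = 128 · 6 = 768.

Final answer: Z/1792Z has φ(1792) = 768 units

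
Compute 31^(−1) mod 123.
Apply the extended Euclidean algorithm to (123, 31), tracking rows (r, s, t) with s·123 + t·31 = r. Each division r_prev = q·r_cur + r_new produces the new row as (previous row) − q·(current row):
  row A: (123, 1, 0)   [1·123 + 0·31 = 123]
  row B: (31, 0, 1)   [0·123 + 1·31 = 31]
  123 = 3·31 + 30   → row C = row A − 3·row B = (30, 1, −3)   [check: 1·123 − 3·31 = 30]
  31 = 1·30 + 1   → row D = row B − 1·row C = (1, −1, 4)   [check: −1·123 + 4·31 = 1]
  30 = 30·1 + 0   → remainder 0, stop. gcd = 1 (last nonzero row D).
The gcd is 1, so 31 is invertible mod 123. The last nonzero row gives −1·123 + 4·31 = 1, so t = 4. So 31^(−1) ≡ 4 (mod 123). Verify: 31 · 4 = 124 ≡ 1 (mod 123). ✓

Final answer: 31^(−1) ≡ 4 (mod 123)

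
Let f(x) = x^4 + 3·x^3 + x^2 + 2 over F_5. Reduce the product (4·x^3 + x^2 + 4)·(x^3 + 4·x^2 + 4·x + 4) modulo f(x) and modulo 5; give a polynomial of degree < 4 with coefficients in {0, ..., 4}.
a · b ≡ x^3 + x^2 + x + 4 (mod f(x))

Multiply as integer polynomials: a · b = 4·x^6 + 17·x^5 + 20·x^4 + 24·x^3 + 20·x^2 + 16·x + 16. Reducing coefficients mod 5: a · b ≡ 4·x^6 + 2·x^5 + 4·x^3 + x + 1. Now divide by f(x) = x^4 + 3·x^3 + x^2 + 2 in F_5[x], eliminating the leading term at each step:
  leading term 4·x^6: subtract (4·x^2)·f(x) = 4·x^6 + 2·x^5 + 4·x^4 + 3·x^2, leaving x^4 + 4·x^3 + 2·x^2 + x + 1 (coefficients mod 5)
  leading term x^4: subtract (1)·f(x) = x^4 + 3·x^3 + x^2 + 2, leaving x^3 + x^2 + x + 4 (coefficients mod 5)
The degree is now < 4, so this is the remainder. Hence a · b ≡ x^3 + x^2 + x + 4 in F_5[x]/(f).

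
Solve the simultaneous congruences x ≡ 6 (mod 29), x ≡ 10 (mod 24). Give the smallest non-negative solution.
The moduli 29, 24 are pairwise coprime, so by the CRT there is a unique solution mod 29·24 = 696.
Solve by successive substitution. Start with x ≡ 6 (mod 29).
  Combine with x ≡ 10 (mod 24): write x = 6 + 29·t and require 6 + 29·t ≡ 10 (mod 24), i.e. 29·t ≡ 10 − 6 ≡ 4 (mod 24). Since 29^(−1) ≡ 5 (mod 24) (29 ≡ 5 (mod 24)), t ≡ 5·4 ≡ 20 (mod 24). So x ≡ 6 + 29·20 = 586 (mod 696).
Unique solution in [0, 696): x = 586.

Final answer: x ≡ 586 (mod 696); the representative in [0, 696) is 586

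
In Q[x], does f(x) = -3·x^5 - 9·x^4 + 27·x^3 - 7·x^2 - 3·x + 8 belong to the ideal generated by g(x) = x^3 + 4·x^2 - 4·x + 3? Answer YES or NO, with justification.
NO

In Q[x] the ideal (g) consists of all multiples of g, so f ∈ (g) iff g | f, i.e. iff the remainder of f on division by g is 0. Divide f by g (g is monic, so eliminate the leading term of the running remainder at each step):
  leading term -3·x^5: subtract (-3·x^2)·g(x) = -3·x^5 - 12·x^4 + 12·x^3 - 9·x^2, leaving 3·x^4 + 15·x^3 + 2·x^2 - 3·x + 8
  leading term 3·x^4: subtract (3·x)·g(x) = 3·x^4 + 12·x^3 - 12·x^2 + 9·x, leaving 3·x^3 + 14·x^2 - 12·x + 8
  leading term 3·x^3: subtract (3)·g(x) = 3·x^3 + 12·x^2 - 12·x + 9, leaving 2·x^2 - 1
The remainder r(x) = 2·x^2 - 1 ≠ 0 (and deg r < deg g), so g ∤ f, i.e. f ∉ (g).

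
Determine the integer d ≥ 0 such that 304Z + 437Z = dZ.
In the PID Z, (a, b) is generated by gcd(a, b). Compute gcd(437, 304) with the extended Euclidean algorithm, tracking rows (r, s, t) with s·437 + t·304 = r:
  row A: (437, 1, 0)   [1·437 + 0·304 = 437]
  row B: (304, 0, 1)   [0·437 + 1·304 = 304]
  437 = 1·304 + 133   → row C = row A − 1·row B = (133, 1, −1)   [check: 1·437 − 1·304 = 133]
  304 = 2·133 + 38   → row D = row B − 2·row C = (38, −2, 3)   [check: −2·437 + 3·304 = 38]
  133 = 3·38 + 19   → row E = row C − 3·row D = (19, 7, −10)   [check: 7·437 − 10·304 = 19]
  38 = 2·19 + 0   → remainder 0, stop. gcd = 19 (last nonzero row E).
So gcd(304, 437) = 19, with Bézout identity 7·437 − 10·304 = 19. Containment (⊇): the Bézout identity exhibits 19 as an element of (304, 437), giving (19) ⊆ (304, 437). Containment (⊆): since 19 | 304 and 19 | 437 (304 = 19·16, 437 = 19·23), every Z-linear combination of 304 and 437 is divisible by 19, so (304, 437) ⊆ (19). Therefore (304, 437) = (19), d = 19.

Final answer: (304, 437) = (19); d = 19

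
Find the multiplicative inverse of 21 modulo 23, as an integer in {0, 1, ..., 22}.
Apply the extended Euclidean algorithm to (23, 21), tracking rows (r, s, t) with s·23 + t·21 = r. Each division r_prev = q·r_cur + r_new produces the new row as (previous row) − q·(current row):
  row A: (23, 1, 0)   [1·23 + 0·21 = 23]
  row B: (21, 0, 1)   [0·23 + 1·21 = 21]
  23 = 1·21 + 2   → row C = row A − 1·row B = (2, 1, −1)   [check: 1·23 − 1·21 = 2]
  21 = 10·2 + 1   → row D = row B − 10·row C = (1, −10, 11)   [check: −10·23 + 11·21 = 1]
  2 = 2·1 + 0   → remainder 0, stop. gcd = 1 (last nonzero row D).
The gcd is 1, so 21 is invertible mod 23. The last nonzero row gives −10·23 + 11·21 = 1, so t = 11. So 21^(−1) ≡ 11 (mod 23). Verify: 21 · 11 = 231 ≡ 1 (mod 23). ✓

Final answer: 21^(−1) ≡ 11 (mod 23)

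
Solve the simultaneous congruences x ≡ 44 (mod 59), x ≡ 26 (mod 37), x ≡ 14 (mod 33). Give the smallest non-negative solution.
x ≡ 51197 (mod 72039); the representative in [0, 72039) is 51197

The moduli 59, 37, 33 are pairwise coprime, so by the CRT there is a unique solution mod 59·37·33 = 72039.
Solve by successive substitution. Start with x ≡ 44 (mod 59).
  Combine with x ≡ 26 (mod 37): write x = 44 + 59·t and require 44 + 59·t ≡ 26 (mod 37), i.e. 59·t ≡ 26 − 44 ≡ 19 (mod 37). Since 59^(−1) ≡ 32 (mod 37) (59 ≡ 22 (mod 37)), t ≡ 32·19 ≡ 16 (mod 37). So x ≡ 44 + 59·16 = 988 (mod 2183).
  Combine with x ≡ 14 (mod 33): write x = 988 + 2183·t and require 988 + 2183·t ≡ 14 (mod 33), i.e. 2183·t ≡ 14 − 988 ≡ 16 (mod 33). Since 2183^(−1) ≡ 20 (mod 33) (2183 ≡ 5 (mod 33)), t ≡ 20·16 ≡ 23 (mod 33). So x ≡ 988 + 2183·23 = 51197 (mod 72039).
Unique solution in [0, 72039): x = 51197.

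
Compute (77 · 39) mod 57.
39

Reduce the factors first: 77 ≡ 20 (mod 57), so 77 · 39 ≡ 20 · 39 (mod 57). 20 · 39 = 780. Dividing by 57: 780 = 13·57 + 39. So (77 · 39) mod 57 = 39.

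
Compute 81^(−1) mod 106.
81^(−1) ≡ 89 (mod 106)

Apply the extended Euclidean algorithm to (106, 81), tracking rows (r, s, t) with s·106 + t·81 = r. Each division r_prev = q·r_cur + r_new produces the new row as (previous row) − q·(current row):
  row A: (106, 1, 0)   [1·106 + 0·81 = 106]
  row B: (81, 0, 1)   [0·106 + 1·81 = 81]
  106 = 1·81 + 25   → row C = row A − 1·row B = (25, 1, −1)   [check: 1·106 − 1·81 = 25]
  81 = 3·25 + 6   → row D = row B − 3·row C = (6, −3, 4)   [check: −3·106 + 4·81 = 6]
  25 = 4·6 + 1   → row E = row C − 4·row D = (1, 13, −17)   [check: 13·106 − 17·81 = 1]
  6 = 6·1 + 0   → remainder 0, stop. gcd = 1 (last nonzero row E).
The gcd is 1, so 81 is invertible mod 106. The last nonzero row gives 13·106 − 17·81 = 1, so t = −17. So 81^(−1) ≡ −17 ≡ 89 (mod 106). Verify: 81 · 89 = 7209 ≡ 1 (mod 106). ✓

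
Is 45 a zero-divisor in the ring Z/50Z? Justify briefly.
gcd(45, 50) = 5 > 1, so 45 is not a unit in Z/50Z. In Z/nZ every nonzero non-unit is a zero-divisor: explicitly, take b = 50/gcd = 10 ≠ 0 (mod 50); then 45·10 = 450 = 9·50, i.e. 45·10 ≡ 0 (mod 50). So 45 is a zero-divisor.

Final answer: YES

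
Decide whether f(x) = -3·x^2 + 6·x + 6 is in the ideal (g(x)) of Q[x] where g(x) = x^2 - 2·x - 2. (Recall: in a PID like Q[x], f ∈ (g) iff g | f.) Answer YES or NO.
YES

In Q[x] the ideal (g) consists of all multiples of g, so f ∈ (g) iff g | f, i.e. iff the remainder of f on division by g is 0. Divide f by g (g is monic, so eliminate the leading term of the running remainder at each step):
  leading term -3·x^2: subtract (-3)·g(x) = -3·x^2 + 6·x + 6, leaving 0
The remainder is 0, so f(x) = g(x) · h(x) with h(x) = -3. Hence g | f, i.e. f ∈ (g).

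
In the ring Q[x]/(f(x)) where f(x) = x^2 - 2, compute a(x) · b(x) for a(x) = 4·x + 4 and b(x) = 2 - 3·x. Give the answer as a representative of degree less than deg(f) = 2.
a · b ≡ -4·x - 16 (mod f(x))

First multiply in Q[x] without reducing: a · b = -12·x^2 - 4·x + 8. Now divide by f(x) = x^2 - 2, eliminating the leading term at each step:
  leading term -12·x^2: subtract (-12)·f(x) = 24 - 12·x^2, leaving -4·x - 16
The degree is now < 2, so this is the remainder. Hence a · b ≡ -4·x - 16 in Q[x]/(f).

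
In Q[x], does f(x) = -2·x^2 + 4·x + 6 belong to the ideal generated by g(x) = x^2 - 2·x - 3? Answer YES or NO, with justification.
In Q[x] the ideal (g) consists of all multiples of g, so f ∈ (g) iff g | f, i.e. iff the remainder of f on division by g is 0. Divide f by g (g is monic, so eliminate the leading term of the running remainder at each step):
  leading term -2·x^2: subtract (-2)·g(x) = -2·x^2 + 4·x + 6, leaving 0
The remainder is 0, so f(x) = g(x) · h(x) with h(x) = -2. Hence g | f, i.e. f ∈ (g).

Final answer: YES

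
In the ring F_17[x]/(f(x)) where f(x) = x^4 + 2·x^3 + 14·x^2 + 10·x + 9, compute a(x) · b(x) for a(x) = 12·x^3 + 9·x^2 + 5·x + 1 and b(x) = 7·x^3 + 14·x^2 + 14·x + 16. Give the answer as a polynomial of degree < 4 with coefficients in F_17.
a · b ≡ 7·x^3 + 3·x^2 + 9·x + 1 (mod f(x))

Multiply as integer polynomials: a · b = 84·x^6 + 231·x^5 + 329·x^4 + 395·x^3 + 228·x^2 + 94·x + 16. Reducing coefficients mod 17: a · b ≡ 16·x^6 + 10·x^5 + 6·x^4 + 4·x^3 + 7·x^2 + 9·x + 16. Now divide by f(x) = x^4 + 2·x^3 + 14·x^2 + 10·x + 9 in F_17[x], eliminating the leading term at each step:
  leading term 16·x^6: subtract (16·x^2)·f(x) = 16·x^6 + 15·x^5 + 3·x^4 + 7·x^3 + 8·x^2, leaving 12·x^5 + 3·x^4 + 14·x^3 + 16·x^2 + 9·x + 16 (coefficients mod 17)
  leading term 12·x^5: subtract (12·x)·f(x) = 12·x^5 + 7·x^4 + 15·x^3 + x^2 + 6·x, leaving 13·x^4 + 16·x^3 + 15·x^2 + 3·x + 16 (coefficients mod 17)
  leading term 13·x^4: subtract (13)·f(x) = 13·x^4 + 9·x^3 + 12·x^2 + 11·x + 15, leaving 7·x^3 + 3·x^2 + 9·x + 1 (coefficients mod 17)
The degree is now < 4, so this is the remainder. Hence a · b ≡ 7·x^3 + 3·x^2 + 9·x + 1 in F_17[x]/(f).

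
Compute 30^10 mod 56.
16

Use repeated squaring. Binary(10) = 1010. Walk through the bits of the exponent 10 left-to-right: at each bit after the leading one, square the running value, then multiply by 30 if the bit is 1 (always reducing mod 56):
  bit 1 = 1 (leading): start with 30.
  bit 2 = 0: square 30^2 = 900 ≡ 4 (mod 56).
  bit 3 = 1: square 4^2 = 16; bit is 1, so multiply 16·30 = 480 ≡ 32 (mod 56).
  bit 4 = 0: square 32^2 = 1024 ≡ 16 (mod 56).
Final value: 30^10 ≡ 16 (mod 56).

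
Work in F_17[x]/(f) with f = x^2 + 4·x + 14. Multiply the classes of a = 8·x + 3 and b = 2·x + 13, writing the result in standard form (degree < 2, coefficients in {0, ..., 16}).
a · b ≡ 12·x + 2 (mod f(x))

Multiply as integer polynomials: a · b = 16·x^2 + 110·x + 39. Reducing coefficients mod 17: a · b ≡ 16·x^2 + 8·x + 5. Now divide by f(x) = x^2 + 4·x + 14 in F_17[x], eliminating the leading term at each step:
  leading term 16·x^2: subtract (16)·f(x) = 16·x^2 + 13·x + 3, leaving 12·x + 2 (coefficients mod 17)
The degree is now < 2, so this is the remainder. Hence a · b ≡ 12·x + 2 in F_17[x]/(f).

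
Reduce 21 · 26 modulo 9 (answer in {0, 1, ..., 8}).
6

Reduce the factors first: 21 ≡ 3, 26 ≡ 8 (mod 9), so 21 · 26 ≡ 3 · 8 (mod 9). 3 · 8 = 24. Dividing by 9: 24 = 2·9 + 6. So (21 · 26) mod 9 = 6.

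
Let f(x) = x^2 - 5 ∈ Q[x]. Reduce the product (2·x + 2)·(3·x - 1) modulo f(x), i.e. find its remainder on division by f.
a · b ≡ 4·x + 28 (mod f(x))

First multiply in Q[x] without reducing: a · b = 6·x^2 + 4·x - 2. Now divide by f(x) = x^2 - 5, eliminating the leading term at each step:
  leading term 6·x^2: subtract (6)·f(x) = 6·x^2 - 30, leaving 4·x + 28
The degree is now < 2, so this is the remainder. Hence a · b ≡ 4·x + 28 in Q[x]/(f).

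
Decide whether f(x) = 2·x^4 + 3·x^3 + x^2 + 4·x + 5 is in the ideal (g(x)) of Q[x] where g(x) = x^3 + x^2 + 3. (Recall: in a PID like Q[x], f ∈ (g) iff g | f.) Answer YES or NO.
NO

In Q[x] the ideal (g) consists of all multiples of g, so f ∈ (g) iff g | f, i.e. iff the remainder of f on division by g is 0. Divide f by g (g is monic, so eliminate the leading term of the running remainder at each step):
  leading term 2·x^4: subtract (2·x)·g(x) = 2·x^4 + 2·x^3 + 6·x, leaving x^3 + x^2 - 2·x + 5
  leading term x^3: subtract (1)·g(x) = x^3 + x^2 + 3, leaving 2 - 2·x
The remainder r(x) = 2 - 2·x ≠ 0 (and deg r < deg g), so g ∤ f, i.e. f ∉ (g).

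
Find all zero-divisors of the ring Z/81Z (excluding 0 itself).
nonzero zero-divisors of Z/81Z = {3, 6, 9, 12, 15, 18, 21, 24, 27, 30, 33, 36, 39, 42, 45, 48, 51, 54, 57, 60, 63, 66, 69, 72, 75, 78}

An element a ∈ Z/81Z (with a ≠ 0) is a zero-divisor iff gcd(a, 81) > 1 (because a is a unit precisely when gcd(a, n) = 1, and in Z/nZ every nonzero, non-unit element is a zero-divisor). Scan a = 1, ..., 80 and keep those with gcd(a, 81) > 1:
  gcd(3, 81) = 3, gcd(6, 81) = 3, gcd(9, 81) = 9, gcd(12, 81) = 3, gcd(15, 81) = 3, gcd(18, 81) = 9, gcd(21, 81) = 3, gcd(24, 81) = 3, gcd(27, 81) = 27, gcd(30, 81) = 3, gcd(33, 81) = 3, gcd(36, 81) = 9, gcd(39, 81) = 3, gcd(42, 81) = 3, gcd(45, 81) = 9, gcd(48, 81) = 3, gcd(51, 81) = 3, gcd(54, 81) = 27, gcd(57, 81) = 3, gcd(60, 81) = 3, gcd(63, 81) = 9, gcd(66, 81) = 3, gcd(69, 81) = 3, gcd(72, 81) = 9, gcd(75, 81) = 3, gcd(78, 81) = 3.
All other a ∈ {1, ..., 80} have gcd(a, 81) = 1 and are units. So the nonzero zero-divisors are exactly the 26 values of a appearing in this scan.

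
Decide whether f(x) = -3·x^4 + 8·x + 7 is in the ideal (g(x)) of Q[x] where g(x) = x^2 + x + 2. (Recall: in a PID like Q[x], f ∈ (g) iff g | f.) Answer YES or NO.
NO

In Q[x] the ideal (g) consists of all multiples of g, so f ∈ (g) iff g | f, i.e. iff the remainder of f on division by g is 0. Divide f by g (g is monic, so eliminate the leading term of the running remainder at each step):
  leading term -3·x^4: subtract (-3·x^2)·g(x) = -3·x^4 - 3·x^3 - 6·x^2, leaving 3·x^3 + 6·x^2 + 8·x + 7
  leading term 3·x^3: subtract (3·x)·g(x) = 3·x^3 + 3·x^2 + 6·x, leaving 3·x^2 + 2·x + 7
  leading term 3·x^2: subtract (3)·g(x) = 3·x^2 + 3·x + 6, leaving 1 - x
The remainder r(x) = 1 - x ≠ 0 (and deg r < deg g), so g ∤ f, i.e. f ∉ (g).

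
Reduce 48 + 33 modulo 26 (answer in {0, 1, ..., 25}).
Reduce the summands first: 48 ≡ 22, 33 ≡ 7 (mod 26), so 48 + 33 ≡ 22 + 7 (mod 26). 22 + 7 = 29; 29 = 1·26 + 3, so (48 + 33) mod 26 = 3.

Final answer: 3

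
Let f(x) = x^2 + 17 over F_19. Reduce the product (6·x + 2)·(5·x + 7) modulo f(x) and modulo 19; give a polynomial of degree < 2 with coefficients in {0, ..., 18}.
a · b ≡ 14·x + 17 (mod f(x))

Multiply as integer polynomials: a · b = 30·x^2 + 52·x + 14. Reducing coefficients mod 19: a · b ≡ 11·x^2 + 14·x + 14. Now divide by f(x) = x^2 + 17 in F_19[x], eliminating the leading term at each step:
  leading term 11·x^2: subtract (11)·f(x) = 11·x^2 + 16, leaving 14·x + 17 (coefficients mod 19)
The degree is now < 2, so this is the remainder. Hence a · b ≡ 14·x + 17 in F_19[x]/(f).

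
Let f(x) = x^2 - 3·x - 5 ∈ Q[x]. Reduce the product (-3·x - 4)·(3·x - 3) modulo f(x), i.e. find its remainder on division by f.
First multiply in Q[x] without reducing: a · b = -9·x^2 - 3·x + 12. Now divide by f(x) = x^2 - 3·x - 5, eliminating the leading term at each step:
  leading term -9·x^2: subtract (-9)·f(x) = -9·x^2 + 27·x + 45, leaving -30·x - 33
The degree is now < 2, so this is the remainder. Hence a · b ≡ -30·x - 33 in Q[x]/(f).

Final answer: a · b ≡ -30·x - 33 (mod f(x))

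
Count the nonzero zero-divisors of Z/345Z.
Z/345Z has 168 nonzero zero-divisors

In Z/345Z each nonzero element is either a unit (gcd with 345 is 1) or a zero-divisor (gcd > 1). The number of units is φ(345): factorise 345 = 3 · 5 · 23, so φ(345) = (3 − 1) · (5 − 1) · (23 − 1) = 2 · 4 · 22 = 176. The nonzero elements number 345 − 1 = 344. Hence the nonzero zero-divisors number 344 − 176 = 168.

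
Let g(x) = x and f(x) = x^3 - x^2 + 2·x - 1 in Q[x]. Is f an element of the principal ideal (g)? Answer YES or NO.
In Q[x] the ideal (g) consists of all multiples of g, so f ∈ (g) iff g | f, i.e. iff the remainder of f on division by g is 0. Divide f by g (g is monic, so eliminate the leading term of the running remainder at each step):
  leading term x^3: subtract (x^2)·g(x) = x^3, leaving -x^2 + 2·x - 1
  leading term -x^2: subtract (-x)·g(x) = -x^2, leaving 2·x - 1
  leading term 2·x: subtract (2)·g(x) = 2·x, leaving -1
The remainder r(x) = -1 ≠ 0 (and deg r < deg g), so g ∤ f, i.e. f ∉ (g).

Final answer: NO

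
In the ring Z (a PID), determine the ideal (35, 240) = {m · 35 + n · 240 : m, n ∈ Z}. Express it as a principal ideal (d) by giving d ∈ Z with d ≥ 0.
(35, 240) = (5); d = 5

In the PID Z, (a, b) is generated by gcd(a, b). Compute gcd(240, 35) with the extended Euclidean algorithm, tracking rows (r, s, t) with s·240 + t·35 = r:
  row A: (240, 1, 0)   [1·240 + 0·35 = 240]
  row B: (35, 0, 1)   [0·240 + 1·35 = 35]
  240 = 6·35 + 30   → row C = row A − 6·row B = (30, 1, −6)   [check: 1·240 − 6·35 = 30]
  35 = 1·30 + 5   → row D = row B − 1·row C = (5, −1, 7)   [check: −1·240 + 7·35 = 5]
  30 = 6·5 + 0   → remainder 0, stop. gcd = 5 (last nonzero row D).
So gcd(35, 240) = 5, with Bézout identity −1·240 + 7·35 = 5. Containment (⊇): the Bézout identity exhibits 5 as an element of (35, 240), giving (5) ⊆ (35, 240). Containment (⊆): since 5 | 35 and 5 | 240 (35 = 5·7, 240 = 5·48), every Z-linear combination of 35 and 240 is divisible by 5, so (35, 240) ⊆ (5). Therefore (35, 240) = (5), d = 5.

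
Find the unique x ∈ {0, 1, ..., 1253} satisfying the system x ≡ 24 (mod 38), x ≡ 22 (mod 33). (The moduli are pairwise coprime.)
The moduli 38, 33 are pairwise coprime, so by the CRT there is a unique solution mod 38·33 = 1254.
Solve by successive substitution. Start with x ≡ 24 (mod 38).
  Combine with x ≡ 22 (mod 33): write x = 24 + 38·t and require 24 + 38·t ≡ 22 (mod 33), i.e. 38·t ≡ 22 − 24 ≡ 31 (mod 33). Since 38^(−1) ≡ 20 (mod 33) (38 ≡ 5 (mod 33)), t ≡ 20·31 ≡ 26 (mod 33). So x ≡ 24 + 38·26 = 1012 (mod 1254).
Unique solution in [0, 1254): x = 1012.

Final answer: x ≡ 1012 (mod 1254); the representative in [0, 1254) is 1012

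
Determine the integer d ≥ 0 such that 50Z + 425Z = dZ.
(50, 425) = (25); d = 25

In the PID Z, (a, b) is generated by gcd(a, b). Compute gcd(425, 50) with the extended Euclidean algorithm, tracking rows (r, s, t) with s·425 + t·50 = r:
  row A: (425, 1, 0)   [1·425 + 0·50 = 425]
  row B: (50, 0, 1)   [0·425 + 1·50 = 50]
  425 = 8·50 + 25   → row C = row A − 8·row B = (25, 1, −8)   [check: 1·425 − 8·50 = 25]
  50 = 2·25 + 0   → remainder 0, stop. gcd = 25 (last nonzero row C).
So gcd(50, 425) = 25, with Bézout identity 1·425 − 8·50 = 25. Containment (⊇): the Bézout identity exhibits 25 as an element of (50, 425), giving (25) ⊆ (50, 425). Containment (⊆): since 25 | 50 and 25 | 425 (50 = 25·2, 425 = 25·17), every Z-linear combination of 50 and 425 is divisible by 25, so (50, 425) ⊆ (25). Therefore (50, 425) = (25), d = 25.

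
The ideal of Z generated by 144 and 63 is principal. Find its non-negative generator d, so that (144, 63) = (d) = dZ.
In the PID Z, (a, b) is generated by gcd(a, b). Compute gcd(144, 63) with the extended Euclidean algorithm, tracking rows (r, s, t) with s·144 + t·63 = r:
  row A: (144, 1, 0)   [1·144 + 0·63 = 144]
  row B: (63, 0, 1)   [0·144 + 1·63 = 63]
  144 = 2·63 + 18   → row C = row A − 2·row B = (18, 1, −2)   [check: 1·144 − 2·63 = 18]
  63 = 3·18 + 9   → row D = row B − 3·row C = (9, −3, 7)   [check: −3·144 + 7·63 = 9]
  18 = 2·9 + 0   → remainder 0, stop. gcd = 9 (last nonzero row D).
So gcd(144, 63) = 9, with Bézout identity −3·144 + 7·63 = 9. Containment (⊇): the Bézout identity exhibits 9 as an element of (144, 63), giving (9) ⊆ (144, 63). Containment (⊆): since 9 | 144 and 9 | 63 (144 = 9·16, 63 = 9·7), every Z-linear combination of 144 and 63 is divisible by 9, so (144, 63) ⊆ (9). Therefore (144, 63) = (9), d = 9.

Final answer: (144, 63) = (9); d = 9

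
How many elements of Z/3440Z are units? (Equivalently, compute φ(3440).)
An element a ∈ Z/3440Z is a unit iff gcd(a, 3440) = 1, so the number of units is φ(3440). φ is multiplicative, with φ(p^e) = p^e − p^(e−1). Factorise 3440 = 2^4 · 5 · 43. Then
  φ(3440) = (2^4 − 2^3) · (5 − 1) · (43 − 1) = 8 · 4 · 42 = 1344.

Final answer: Z/3440Z has φ(3440) = 1344 units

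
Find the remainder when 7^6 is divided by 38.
Use repeated squaring. Binary(6) = 110. Walk through the bits of the exponent 6 left-to-right: at each bit after the leading one, square the running value, then multiply by 7 if the bit is 1 (always reducing mod 38):
  bit 1 = 1 (leading): start with 7.
  bit 2 = 1: square 7^2 = 49 ≡ 11; bit is 1, so multiply 11·7 = 77 ≡ 1 (mod 38).
  bit 3 = 0: square 1^2 = 1 (mod 38).
Final value: 7^6 ≡ 1 (mod 38).

Final answer: 1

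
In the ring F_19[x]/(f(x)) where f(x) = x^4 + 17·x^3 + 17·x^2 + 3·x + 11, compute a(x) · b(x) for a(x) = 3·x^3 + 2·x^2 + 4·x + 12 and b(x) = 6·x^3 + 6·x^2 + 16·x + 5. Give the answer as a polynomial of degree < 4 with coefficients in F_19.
a · b ≡ 3·x^3 + 7·x^2 + 3·x + 5 (mod f(x))

Multiply as integer polynomials: a · b = 18·x^6 + 30·x^5 + 84·x^4 + 143·x^3 + 146·x^2 + 212·x + 60. Reducing coefficients mod 19: a · b ≡ 18·x^6 + 11·x^5 + 8·x^4 + 10·x^3 + 13·x^2 + 3·x + 3. Now divide by f(x) = x^4 + 17·x^3 + 17·x^2 + 3·x + 11 in F_19[x], eliminating the leading term at each step:
  leading term 18·x^6: subtract (18·x^2)·f(x) = 18·x^6 + 2·x^5 + 2·x^4 + 16·x^3 + 8·x^2, leaving 9·x^5 + 6·x^4 + 13·x^3 + 5·x^2 + 3·x + 3 (coefficients mod 19)
  leading term 9·x^5: subtract (9·x)·f(x) = 9·x^5 + x^4 + x^3 + 8·x^2 + 4·x, leaving 5·x^4 + 12·x^3 + 16·x^2 + 18·x + 3 (coefficients mod 19)
  leading term 5·x^4: subtract (5)·f(x) = 5·x^4 + 9·x^3 + 9·x^2 + 15·x + 17, leaving 3·x^3 + 7·x^2 + 3·x + 5 (coefficients mod 19)
The degree is now < 4, so this is the remainder. Hence a · b ≡ 3·x^3 + 7·x^2 + 3·x + 5 in F_19[x]/(f).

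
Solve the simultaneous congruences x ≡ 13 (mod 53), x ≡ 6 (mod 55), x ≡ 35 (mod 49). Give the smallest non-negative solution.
The moduli 53, 55, 49 are pairwise coprime, so by the CRT there is a unique solution mod 53·55·49 = 142835.
Solve by successive substitution. Start with x ≡ 13 (mod 53).
  Combine with x ≡ 6 (mod 55): write x = 13 + 53·t and require 13 + 53·t ≡ 6 (mod 55), i.e. 53·t ≡ 6 − 13 ≡ 48 (mod 55). Since 53^(−1) ≡ 27 (mod 55), t ≡ 27·48 ≡ 31 (mod 55). So x ≡ 13 + 53·31 = 1656 (mod 2915).
  Combine with x ≡ 35 (mod 49): write x = 1656 + 2915·t and require 1656 + 2915·t ≡ 35 (mod 49), i.e. 2915·t ≡ 35 − 1656 ≡ 45 (mod 49). Since 2915^(−1) ≡ 47 (mod 49) (2915 ≡ 24 (mod 49)), t ≡ 47·45 ≡ 8 (mod 49). So x ≡ 1656 + 2915·8 = 24976 (mod 142835).
Unique solution in [0, 142835): x = 24976.

Final answer: x ≡ 24976 (mod 142835); the representative in [0, 142835) is 24976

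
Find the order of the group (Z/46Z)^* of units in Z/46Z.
|(Z/46Z)^*| = 22

(Z/46Z)^* consists of the classes a with gcd(a, 46) = 1, so its order is φ(46). φ is multiplicative, with φ(p^e) = p^e − p^(e−1). Factorise 46 = 2 · 23. Then
  φ(46) = (2 − 1) · (23 − 1) = 1 · 22 = 22.
Thus |(Z/46Z)^*| = 22.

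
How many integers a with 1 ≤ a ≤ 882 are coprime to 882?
The number of a ∈ {1, ..., 882} with gcd(a, 882) = 1 is by definition Euler's totient φ(882). φ is multiplicative, with φ(p^e) = p^e − p^(e−1). Factorise 882 = 2 · 3^2 · 7^2. Then
  φ(882) = (2 − 1) · (3^2 − 3^1) · (7^2 − 7^1) = 1 · 6 · 42 = 252.
So there are 252 such integers.

Final answer: 252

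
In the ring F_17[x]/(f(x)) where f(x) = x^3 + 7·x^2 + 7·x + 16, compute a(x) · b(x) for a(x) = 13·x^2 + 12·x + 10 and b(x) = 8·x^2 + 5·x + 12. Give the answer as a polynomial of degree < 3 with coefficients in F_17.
Multiply as integer polynomials: a · b = 104·x^4 + 161·x^3 + 296·x^2 + 194·x + 120. Reducing coefficients mod 17: a · b ≡ 2·x^4 + 8·x^3 + 7·x^2 + 7·x + 1. Now divide by f(x) = x^3 + 7·x^2 + 7·x + 16 in F_17[x], eliminating the leading term at each step:
  leading term 2·x^4: subtract (2·x)·f(x) = 2·x^4 + 14·x^3 + 14·x^2 + 15·x, leaving 11·x^3 + 10·x^2 + 9·x + 1 (coefficients mod 17)
  leading term 11·x^3: subtract (11)·f(x) = 11·x^3 + 9·x^2 + 9·x + 6, leaving x^2 + 12 (coefficients mod 17)
The degree is now < 3, so this is the remainder. Hence a · b ≡ x^2 + 12 in F_17[x]/(f).

Final answer: a · b ≡ x^2 + 12 (mod f(x))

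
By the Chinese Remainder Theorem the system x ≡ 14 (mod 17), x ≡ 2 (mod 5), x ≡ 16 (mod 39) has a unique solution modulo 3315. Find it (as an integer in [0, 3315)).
x ≡ 2122 (mod 3315); the representative in [0, 3315) is 2122

The moduli 17, 5, 39 are pairwise coprime, so by the CRT there is a unique solution mod 17·5·39 = 3315.
Solve by successive substitution. Start with x ≡ 14 (mod 17).
  Combine with x ≡ 2 (mod 5): write x = 14 + 17·t and require 14 + 17·t ≡ 2 (mod 5), i.e. 17·t ≡ 2 − 14 ≡ 3 (mod 5). Since 17^(−1) ≡ 3 (mod 5) (17 ≡ 2 (mod 5)), t ≡ 3·3 ≡ 4 (mod 5). So x ≡ 14 + 17·4 = 82 (mod 85).
  Combine with x ≡ 16 (mod 39): write x = 82 + 85·t and require 82 + 85·t ≡ 16 (mod 39), i.e. 85·t ≡ 16 − 82 ≡ 12 (mod 39). Since 85^(−1) ≡ 28 (mod 39) (85 ≡ 7 (mod 39)), t ≡ 28·12 ≡ 24 (mod 39). So x ≡ 82 + 85·24 = 2122 (mod 3315).
Unique solution in [0, 3315): x = 2122.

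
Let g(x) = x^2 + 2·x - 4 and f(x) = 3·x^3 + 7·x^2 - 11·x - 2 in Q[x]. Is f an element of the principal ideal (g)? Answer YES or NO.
NO

In Q[x] the ideal (g) consists of all multiples of g, so f ∈ (g) iff g | f, i.e. iff the remainder of f on division by g is 0. Divide f by g (g is monic, so eliminate the leading term of the running remainder at each step):
  leading term 3·x^3: subtract (3·x)·g(x) = 3·x^3 + 6·x^2 - 12·x, leaving x^2 + x - 2
  leading term x^2: subtract (1)·g(x) = x^2 + 2·x - 4, leaving 2 - x
The remainder r(x) = 2 - x ≠ 0 (and deg r < deg g), so g ∤ f, i.e. f ∉ (g).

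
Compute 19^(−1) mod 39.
19^(−1) ≡ 37 (mod 39)

Apply the extended Euclidean algorithm to (39, 19), tracking rows (r, s, t) with s·39 + t·19 = r. Each division r_prev = q·r_cur + r_new produces the new row as (previous row) − q·(current row):
  row A: (39, 1, 0)   [1·39 + 0·19 = 39]
  row B: (19, 0, 1)   [0·39 + 1·19 = 19]
  39 = 2·19 + 1   → row C = row A − 2·row B = (1, 1, −2)   [check: 1·39 − 2·19 = 1]
  19 = 19·1 + 0   → remainder 0, stop. gcd = 1 (last nonzero row C).
The gcd is 1, so 19 is invertible mod 39. The last nonzero row gives 1·39 − 2·19 = 1, so t = −2. So 19^(−1) ≡ −2 ≡ 37 (mod 39). Verify: 19 · 37 = 703 ≡ 1 (mod 39). ✓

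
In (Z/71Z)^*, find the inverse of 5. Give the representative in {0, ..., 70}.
5^(−1) ≡ 57 (mod 71)

Apply the extended Euclidean algorithm to (71, 5), tracking rows (r, s, t) with s·71 + t·5 = r. Each division r_prev = q·r_cur + r_new produces the new row as (previous row) − q·(current row):
  row A: (71, 1, 0)   [1·71 + 0·5 = 71]
  row B: (5, 0, 1)   [0·71 + 1·5 = 5]
  71 = 14·5 + 1   → row C = row A − 14·row B = (1, 1, −14)   [check: 1·71 − 14·5 = 1]
  5 = 5·1 + 0   → remainder 0, stop. gcd = 1 (last nonzero row C).
The gcd is 1, so 5 is invertible mod 71. The last nonzero row gives 1·71 − 14·5 = 1, so t = −14. So 5^(−1) ≡ −14 ≡ 57 (mod 71). Verify: 5 · 57 = 285 ≡ 1 (mod 71). ✓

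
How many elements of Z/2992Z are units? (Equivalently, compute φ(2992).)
An element a ∈ Z/2992Z is a unit iff gcd(a, 2992) = 1, so the number of units is φ(2992). φ is multiplicative, with φ(p^e) = p^e − p^(e−1). Factorise 2992 = 2^4 · 11 · 17. Then
  φ(2992) = (2^4 − 2^3) · (11 − 1) · (17 − 1) = 8 · 10 · 16 = 1280.

Final answer: Z/2992Z has φ(2992) = 1280 units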